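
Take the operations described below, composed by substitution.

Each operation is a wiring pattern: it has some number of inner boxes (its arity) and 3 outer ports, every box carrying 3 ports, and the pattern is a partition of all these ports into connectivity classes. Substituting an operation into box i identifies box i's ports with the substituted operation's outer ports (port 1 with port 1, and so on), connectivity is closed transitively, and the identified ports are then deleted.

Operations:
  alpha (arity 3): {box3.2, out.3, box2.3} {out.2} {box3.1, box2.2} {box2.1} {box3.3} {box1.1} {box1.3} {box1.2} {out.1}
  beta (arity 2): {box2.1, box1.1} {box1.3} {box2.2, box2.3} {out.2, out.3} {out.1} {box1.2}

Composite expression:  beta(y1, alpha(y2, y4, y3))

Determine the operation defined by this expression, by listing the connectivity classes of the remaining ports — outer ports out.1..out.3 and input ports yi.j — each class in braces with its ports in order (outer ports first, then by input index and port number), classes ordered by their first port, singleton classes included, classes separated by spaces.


After gluing at beta, chains via deleted ports link the y-ports.
after alpha, the pattern on (y2, y4, y3) reads {out.1} {out.2} {out.3, y3.2, y4.3} {y2.1} {y2.2} {y2.3} {y3.1, y4.2} {y3.3} {y4.1} (out.j = its outer ports)
after beta, the pattern on (y1, y2, y4, y3) reads {out.1} {out.2, out.3} {y1.1} {y1.2} {y1.3} {y2.1} {y2.2} {y2.3} {y3.1, y4.2} {y3.2, y4.3} {y3.3} {y4.1} (out.j = its outer ports)

{out.1} {out.2, out.3} {y1.1} {y1.2} {y1.3} {y2.1} {y2.2} {y2.3} {y3.1, y4.2} {y3.2, y4.3} {y3.3} {y4.1}


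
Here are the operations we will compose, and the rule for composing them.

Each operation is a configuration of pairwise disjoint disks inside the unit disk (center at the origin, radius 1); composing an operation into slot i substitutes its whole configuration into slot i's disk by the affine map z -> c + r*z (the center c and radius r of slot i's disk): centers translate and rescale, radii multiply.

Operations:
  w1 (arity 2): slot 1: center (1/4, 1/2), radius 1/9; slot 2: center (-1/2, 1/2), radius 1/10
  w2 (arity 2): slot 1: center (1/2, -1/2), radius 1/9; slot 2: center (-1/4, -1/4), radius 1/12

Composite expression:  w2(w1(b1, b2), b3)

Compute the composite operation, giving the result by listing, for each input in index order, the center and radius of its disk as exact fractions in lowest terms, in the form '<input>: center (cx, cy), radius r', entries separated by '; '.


Follow each b-input down from w2: c' goes to c + r*c', radius to r*r'.
b1: after 2 affine steps, its disk has center (19/36, -4/9), radius 1/81
b2: after 2 affine steps, its disk has center (4/9, -4/9), radius 1/90
b3: after 1 affine step, its disk has center (-1/4, -1/4), radius 1/12

b1: center (19/36, -4/9), radius 1/81; b2: center (4/9, -4/9), radius 1/90; b3: center (-1/4, -1/4), radius 1/12


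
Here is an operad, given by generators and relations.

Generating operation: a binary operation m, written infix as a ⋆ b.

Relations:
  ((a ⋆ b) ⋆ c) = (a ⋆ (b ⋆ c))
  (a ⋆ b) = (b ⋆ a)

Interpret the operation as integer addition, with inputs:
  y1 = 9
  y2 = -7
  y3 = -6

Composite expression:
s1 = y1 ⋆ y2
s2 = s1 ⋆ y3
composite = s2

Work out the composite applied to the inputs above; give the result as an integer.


-4

(y1 ⋆ y2) = 2
((y1 ⋆ y2) ⋆ y3) = -4


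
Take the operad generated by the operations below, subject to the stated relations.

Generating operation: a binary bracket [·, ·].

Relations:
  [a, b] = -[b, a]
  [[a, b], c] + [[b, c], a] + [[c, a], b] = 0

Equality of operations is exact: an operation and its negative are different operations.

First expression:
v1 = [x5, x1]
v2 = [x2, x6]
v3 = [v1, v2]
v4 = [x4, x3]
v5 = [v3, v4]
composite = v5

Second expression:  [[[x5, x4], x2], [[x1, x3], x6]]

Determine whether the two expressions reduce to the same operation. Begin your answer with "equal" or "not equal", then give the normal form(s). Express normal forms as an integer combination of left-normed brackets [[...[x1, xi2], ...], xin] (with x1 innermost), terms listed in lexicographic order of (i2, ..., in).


not equal; the first gives [[[[[x1, x5], x2], x6], x3], x4] - [[[[[x1, x5], x2], x6], x4], x3] - [[[[[x1, x5], x6], x2], x3], x4] + [[[[[x1, x5], x6], x2], x4], x3] and the second -[[[[[x1, x3], x6], x2], x4], x5] + [[[[[x1, x3], x6], x2], x5], x4] + [[[[[x1, x3], x6], x4], x5], x2] - [[[[[x1, x3], x6], x5], x4], x2]

The first composite normalizes to [[[[[x1, x5], x2], x6], x3], x4] - [[[[[x1, x5], x2], x6], x4], x3] - [[[[[x1, x5], x6], x2], x3], x4] + [[[[[x1, x5], x6], x2], x4], x3]
The second composite normalizes to -[[[[[x1, x3], x6], x2], x4], x5] + [[[[[x1, x3], x6], x2], x5], x4] + [[[[[x1, x3], x6], x4], x5], x2] - [[[[[x1, x3], x6], x5], x4], x2]
No match — not equal.


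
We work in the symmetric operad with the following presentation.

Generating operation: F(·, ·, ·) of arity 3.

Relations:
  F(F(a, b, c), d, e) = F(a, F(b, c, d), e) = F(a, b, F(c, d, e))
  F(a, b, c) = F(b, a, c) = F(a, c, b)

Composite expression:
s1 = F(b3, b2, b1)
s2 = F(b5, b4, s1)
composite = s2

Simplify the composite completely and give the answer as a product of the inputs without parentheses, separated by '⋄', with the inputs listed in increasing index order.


b1 ⋄ b2 ⋄ b3 ⋄ b4 ⋄ b5


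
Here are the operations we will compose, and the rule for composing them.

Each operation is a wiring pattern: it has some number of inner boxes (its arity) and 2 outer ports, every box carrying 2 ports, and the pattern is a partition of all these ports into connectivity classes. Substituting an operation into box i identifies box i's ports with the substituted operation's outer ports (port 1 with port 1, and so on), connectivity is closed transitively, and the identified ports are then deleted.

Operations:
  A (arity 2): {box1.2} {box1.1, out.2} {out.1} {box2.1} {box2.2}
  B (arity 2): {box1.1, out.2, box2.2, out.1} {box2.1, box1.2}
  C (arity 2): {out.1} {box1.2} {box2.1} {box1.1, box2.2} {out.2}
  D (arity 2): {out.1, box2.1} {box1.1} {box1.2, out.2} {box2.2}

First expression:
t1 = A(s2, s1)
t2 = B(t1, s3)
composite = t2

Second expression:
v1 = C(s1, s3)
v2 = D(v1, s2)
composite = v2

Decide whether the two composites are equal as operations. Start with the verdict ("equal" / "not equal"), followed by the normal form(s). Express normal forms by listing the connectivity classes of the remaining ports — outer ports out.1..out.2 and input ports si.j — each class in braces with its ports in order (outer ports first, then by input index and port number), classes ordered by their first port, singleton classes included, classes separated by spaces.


Reducing the first expression gives {out.1, out.2, s3.2} {s1.1} {s1.2} {s2.1, s3.1} {s2.2}
Reducing the second expression gives {out.1, s2.1} {out.2} {s1.1, s3.2} {s1.2} {s2.2} {s3.1}
They disagree, so not equal.

not equal: they reduce to {out.1, out.2, s3.2} {s1.1} {s1.2} {s2.1, s3.1} {s2.2} and {out.1, s2.1} {out.2} {s1.1, s3.2} {s1.2} {s2.2} {s3.1}


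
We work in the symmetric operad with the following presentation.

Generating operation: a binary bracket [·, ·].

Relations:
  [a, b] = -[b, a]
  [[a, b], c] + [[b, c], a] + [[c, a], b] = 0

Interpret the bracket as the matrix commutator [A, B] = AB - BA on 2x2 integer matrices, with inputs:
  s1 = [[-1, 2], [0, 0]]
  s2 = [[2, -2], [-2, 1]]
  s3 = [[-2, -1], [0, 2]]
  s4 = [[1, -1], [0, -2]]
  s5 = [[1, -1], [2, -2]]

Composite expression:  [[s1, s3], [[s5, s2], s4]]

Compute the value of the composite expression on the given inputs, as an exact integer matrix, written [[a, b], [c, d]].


[[216, -144], [0, -216]]

[s1, s3] = [[0, 9], [0, 0]]
[s5, s2] = [[6, -5], [8, -6]]
[[s5, s2], s4] = [[8, 3], [24, -8]]
[[s1, s3], [[s5, s2], s4]] = [[216, -144], [0, -216]]


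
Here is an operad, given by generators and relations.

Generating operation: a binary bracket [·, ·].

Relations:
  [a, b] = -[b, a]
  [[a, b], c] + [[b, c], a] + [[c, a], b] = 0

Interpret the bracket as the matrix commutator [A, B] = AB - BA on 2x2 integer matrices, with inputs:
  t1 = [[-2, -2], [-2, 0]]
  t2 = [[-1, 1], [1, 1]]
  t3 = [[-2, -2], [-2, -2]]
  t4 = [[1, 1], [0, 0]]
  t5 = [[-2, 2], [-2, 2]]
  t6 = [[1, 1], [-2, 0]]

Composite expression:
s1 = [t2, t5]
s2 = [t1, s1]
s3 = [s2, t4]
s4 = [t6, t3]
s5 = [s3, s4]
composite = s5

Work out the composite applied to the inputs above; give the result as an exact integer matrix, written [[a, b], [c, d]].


[t2, t5] = [[-4, 0], [-8, 4]]
[t1, [t2, t5]] = [[16, -16], [0, -16]]
[[t1, [t2, t5]], t4] = [[0, 48], [0, 0]]
[t6, t3] = [[-6, -2], [2, 6]]
[[[t1, [t2, t5]], t4], [t6, t3]] = [[96, 576], [0, -96]]

[[96, 576], [0, -96]]


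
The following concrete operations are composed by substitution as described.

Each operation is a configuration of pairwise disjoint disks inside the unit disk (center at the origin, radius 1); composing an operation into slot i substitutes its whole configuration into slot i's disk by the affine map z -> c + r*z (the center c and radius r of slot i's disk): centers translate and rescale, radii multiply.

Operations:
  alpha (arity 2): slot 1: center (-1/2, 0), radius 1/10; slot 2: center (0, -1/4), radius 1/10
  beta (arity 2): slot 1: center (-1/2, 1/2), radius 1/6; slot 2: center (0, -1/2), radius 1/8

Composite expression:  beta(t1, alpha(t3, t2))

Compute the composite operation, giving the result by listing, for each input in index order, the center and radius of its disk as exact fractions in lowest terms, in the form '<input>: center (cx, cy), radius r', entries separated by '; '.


t1: center (-1/2, 1/2), radius 1/6; t2: center (0, -17/32), radius 1/80; t3: center (-1/16, -1/2), radius 1/80

Below beta, radii multiply path by path; the t-disk centers shift.
t1: after 1 affine step, its disk has center (-1/2, 1/2), radius 1/6
t3: after 2 affine steps, its disk has center (-1/16, -1/2), radius 1/80
t2: after 2 affine steps, its disk has center (0, -17/32), radius 1/80


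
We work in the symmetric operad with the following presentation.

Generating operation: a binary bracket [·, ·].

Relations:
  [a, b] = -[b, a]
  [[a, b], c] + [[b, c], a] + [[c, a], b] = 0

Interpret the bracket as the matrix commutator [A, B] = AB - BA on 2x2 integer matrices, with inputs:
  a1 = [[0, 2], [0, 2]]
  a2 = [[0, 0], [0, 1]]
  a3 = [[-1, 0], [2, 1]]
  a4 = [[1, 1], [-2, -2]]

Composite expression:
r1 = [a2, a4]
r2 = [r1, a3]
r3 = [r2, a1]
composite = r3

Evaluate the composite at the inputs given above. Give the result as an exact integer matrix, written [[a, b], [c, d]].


[a2, a4] = [[0, -1], [-2, 0]]
[[a2, a4], a3] = [[-2, -2], [4, 2]]
[[[a2, a4], a3], a1] = [[-8, -12], [-8, 8]]

[[-8, -12], [-8, 8]]


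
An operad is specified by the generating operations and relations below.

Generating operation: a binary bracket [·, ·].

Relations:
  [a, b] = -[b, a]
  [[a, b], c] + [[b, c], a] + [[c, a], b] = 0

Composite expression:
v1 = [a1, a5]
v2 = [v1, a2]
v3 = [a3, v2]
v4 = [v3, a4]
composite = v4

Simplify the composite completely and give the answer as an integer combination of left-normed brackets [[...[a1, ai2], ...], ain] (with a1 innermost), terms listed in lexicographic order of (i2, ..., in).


-[[[[a1, a5], a2], a3], a4]

Skip Jacobi rewriting: expand, keep a1-initial words, read off terms.
Composite bracket: [[a3, [[a1, a5], a2]], a4]
Full expansion: 16 signed words from ab - ba (2^4 = 16).
Words beginning with a1 determine it all:
  from a1a5a2a3a4, sign -1: term -[[[[a1, a5], a2], a3], a4]


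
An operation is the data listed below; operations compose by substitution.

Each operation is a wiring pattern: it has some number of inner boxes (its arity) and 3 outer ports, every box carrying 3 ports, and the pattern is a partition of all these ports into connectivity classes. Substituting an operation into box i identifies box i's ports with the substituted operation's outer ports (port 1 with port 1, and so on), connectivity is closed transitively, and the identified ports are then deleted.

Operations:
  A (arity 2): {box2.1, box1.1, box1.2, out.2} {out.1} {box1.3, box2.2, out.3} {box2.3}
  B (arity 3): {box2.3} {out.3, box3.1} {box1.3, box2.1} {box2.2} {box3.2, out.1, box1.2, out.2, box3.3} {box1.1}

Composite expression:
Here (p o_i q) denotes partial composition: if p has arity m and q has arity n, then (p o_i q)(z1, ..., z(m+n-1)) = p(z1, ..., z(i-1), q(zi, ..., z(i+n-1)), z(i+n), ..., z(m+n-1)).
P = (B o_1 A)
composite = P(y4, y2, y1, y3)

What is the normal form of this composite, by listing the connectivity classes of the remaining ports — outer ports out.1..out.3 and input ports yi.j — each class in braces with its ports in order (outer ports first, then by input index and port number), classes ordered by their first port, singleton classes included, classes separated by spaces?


{out.1, out.2, y2.1, y3.2, y3.3, y4.1, y4.2} {out.3, y3.1} {y1.1, y2.2, y4.3} {y1.2} {y1.3} {y2.3}


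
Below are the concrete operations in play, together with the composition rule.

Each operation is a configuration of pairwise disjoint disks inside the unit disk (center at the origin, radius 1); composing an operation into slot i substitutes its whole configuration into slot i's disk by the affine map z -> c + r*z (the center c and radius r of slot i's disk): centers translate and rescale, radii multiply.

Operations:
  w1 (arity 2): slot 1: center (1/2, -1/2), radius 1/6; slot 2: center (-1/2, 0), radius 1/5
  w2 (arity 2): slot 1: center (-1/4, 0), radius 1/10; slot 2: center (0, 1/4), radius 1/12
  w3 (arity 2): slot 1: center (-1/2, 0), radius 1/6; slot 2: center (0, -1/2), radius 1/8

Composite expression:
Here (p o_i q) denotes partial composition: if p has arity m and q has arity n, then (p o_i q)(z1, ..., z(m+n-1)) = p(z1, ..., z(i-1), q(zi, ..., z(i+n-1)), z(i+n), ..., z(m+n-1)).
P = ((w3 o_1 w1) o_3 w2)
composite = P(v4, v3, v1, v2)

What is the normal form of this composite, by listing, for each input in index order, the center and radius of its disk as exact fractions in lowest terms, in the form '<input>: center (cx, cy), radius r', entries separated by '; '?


v1: center (-1/32, -1/2), radius 1/80; v2: center (0, -15/32), radius 1/96; v3: center (-7/12, 0), radius 1/30; v4: center (-5/12, -1/12), radius 1/36

Each v-disk chains the slot maps above it in w3; radii multiply.
for v4, the 2-step affine chain lands on center (-5/12, -1/12), radius 1/36
for v3, the 2-step affine chain lands on center (-7/12, 0), radius 1/30
for v1, the 2-step affine chain lands on center (-1/32, -1/2), radius 1/80
for v2, the 2-step affine chain lands on center (0, -15/32), radius 1/96


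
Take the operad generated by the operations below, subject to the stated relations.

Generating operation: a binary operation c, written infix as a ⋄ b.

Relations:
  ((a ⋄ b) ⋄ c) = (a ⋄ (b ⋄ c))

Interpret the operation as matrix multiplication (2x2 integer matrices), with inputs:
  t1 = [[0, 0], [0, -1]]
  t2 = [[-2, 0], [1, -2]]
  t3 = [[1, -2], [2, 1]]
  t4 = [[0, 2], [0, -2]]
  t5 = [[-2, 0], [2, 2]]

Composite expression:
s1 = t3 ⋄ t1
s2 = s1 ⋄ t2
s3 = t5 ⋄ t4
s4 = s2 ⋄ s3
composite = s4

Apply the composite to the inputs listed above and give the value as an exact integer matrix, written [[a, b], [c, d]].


(t3 ⋄ t1) = [[0, 2], [0, -1]]
((t3 ⋄ t1) ⋄ t2) = [[2, -4], [-1, 2]]
(t5 ⋄ t4) = [[0, -4], [0, 0]]
(((t3 ⋄ t1) ⋄ t2) ⋄ (t5 ⋄ t4)) = [[0, -8], [0, 4]]

[[0, -8], [0, 4]]


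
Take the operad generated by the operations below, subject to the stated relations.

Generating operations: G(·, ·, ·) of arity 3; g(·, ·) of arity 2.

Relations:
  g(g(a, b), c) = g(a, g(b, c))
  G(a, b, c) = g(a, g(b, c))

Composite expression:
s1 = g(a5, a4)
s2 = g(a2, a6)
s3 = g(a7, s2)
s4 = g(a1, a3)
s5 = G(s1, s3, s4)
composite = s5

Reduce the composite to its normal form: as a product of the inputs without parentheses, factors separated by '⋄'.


a5 ⋄ a4 ⋄ a7 ⋄ a2 ⋄ a6 ⋄ a1 ⋄ a3

The G-tree's shape is irrelevant; the a-reading-order decides.
g(a5, a4) flattens to a5 ⋄ a4
g(a2, a6) flattens to a2 ⋄ a6
g(a7, g(a2, a6)) flattens to a7 ⋄ a2 ⋄ a6
g(a1, a3) flattens to a1 ⋄ a3
G(g(a5, a4), g(a7, g(a2, a6)), g(a1, a3)) flattens to a5 ⋄ a4 ⋄ a7 ⋄ a2 ⋄ a6 ⋄ a1 ⋄ a3


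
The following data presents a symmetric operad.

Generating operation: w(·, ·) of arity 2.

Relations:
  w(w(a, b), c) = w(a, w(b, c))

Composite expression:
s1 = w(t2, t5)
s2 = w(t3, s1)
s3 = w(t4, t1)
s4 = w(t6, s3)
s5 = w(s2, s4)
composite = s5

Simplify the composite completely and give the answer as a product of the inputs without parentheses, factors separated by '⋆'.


t3 ⋆ t2 ⋆ t5 ⋆ t6 ⋆ t4 ⋆ t1

Every regrouping of w is equal, so read the t-inputs in written order.
w(t2, t5) collapses to t2 ⋆ t5
w(t3, w(t2, t5)) collapses to t3 ⋆ t2 ⋆ t5
w(t4, t1) collapses to t4 ⋆ t1
w(t6, w(t4, t1)) collapses to t6 ⋆ t4 ⋆ t1
w(w(t3, w(t2, t5)), w(t6, w(t4, t1))) collapses to t3 ⋆ t2 ⋆ t5 ⋆ t6 ⋆ t4 ⋆ t1


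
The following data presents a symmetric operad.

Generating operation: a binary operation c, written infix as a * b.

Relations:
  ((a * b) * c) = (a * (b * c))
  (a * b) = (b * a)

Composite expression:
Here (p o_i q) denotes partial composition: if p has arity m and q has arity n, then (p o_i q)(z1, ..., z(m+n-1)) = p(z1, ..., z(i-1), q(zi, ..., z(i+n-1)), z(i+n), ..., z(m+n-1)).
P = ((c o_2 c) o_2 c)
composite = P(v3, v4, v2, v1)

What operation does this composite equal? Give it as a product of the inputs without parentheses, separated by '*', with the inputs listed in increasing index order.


v1 * v2 * v3 * v4

Any arrangement under c is one operation, so sort the v-inputs.
(v4 * v2) reduces to v4 * v2
((v4 * v2) * v1) reduces to v4 * v2 * v1
(v3 * ((v4 * v2) * v1)) reduces to v3 * v4 * v2 * v1
sorting the factors by input index: v1 * v2 * v3 * v4


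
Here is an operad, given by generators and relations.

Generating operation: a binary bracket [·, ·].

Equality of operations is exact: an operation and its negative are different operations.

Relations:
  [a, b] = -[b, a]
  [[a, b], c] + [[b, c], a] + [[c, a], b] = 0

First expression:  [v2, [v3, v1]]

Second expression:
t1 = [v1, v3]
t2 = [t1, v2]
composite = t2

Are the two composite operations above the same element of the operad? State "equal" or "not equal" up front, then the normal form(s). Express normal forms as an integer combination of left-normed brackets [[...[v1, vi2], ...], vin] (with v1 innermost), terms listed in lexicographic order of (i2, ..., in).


The first expression reduces to [[v1, v3], v2]
The second expression reduces to [[v1, v3], v2]
One common form — equal.

equal; both compose to [[v1, v3], v2]


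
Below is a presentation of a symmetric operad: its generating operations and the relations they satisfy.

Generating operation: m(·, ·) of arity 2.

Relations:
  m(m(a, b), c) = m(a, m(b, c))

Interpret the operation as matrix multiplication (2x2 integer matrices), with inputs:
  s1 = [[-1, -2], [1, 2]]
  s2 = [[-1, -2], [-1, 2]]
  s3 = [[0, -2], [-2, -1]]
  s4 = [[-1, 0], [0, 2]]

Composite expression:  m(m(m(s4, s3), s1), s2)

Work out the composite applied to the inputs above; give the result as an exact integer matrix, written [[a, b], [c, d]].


[[-6, 4], [-6, 4]]

m(s4, s3) = [[0, 2], [-4, -2]]
m(m(s4, s3), s1) = [[2, 4], [2, 4]]
m(m(m(s4, s3), s1), s2) = [[-6, 4], [-6, 4]]


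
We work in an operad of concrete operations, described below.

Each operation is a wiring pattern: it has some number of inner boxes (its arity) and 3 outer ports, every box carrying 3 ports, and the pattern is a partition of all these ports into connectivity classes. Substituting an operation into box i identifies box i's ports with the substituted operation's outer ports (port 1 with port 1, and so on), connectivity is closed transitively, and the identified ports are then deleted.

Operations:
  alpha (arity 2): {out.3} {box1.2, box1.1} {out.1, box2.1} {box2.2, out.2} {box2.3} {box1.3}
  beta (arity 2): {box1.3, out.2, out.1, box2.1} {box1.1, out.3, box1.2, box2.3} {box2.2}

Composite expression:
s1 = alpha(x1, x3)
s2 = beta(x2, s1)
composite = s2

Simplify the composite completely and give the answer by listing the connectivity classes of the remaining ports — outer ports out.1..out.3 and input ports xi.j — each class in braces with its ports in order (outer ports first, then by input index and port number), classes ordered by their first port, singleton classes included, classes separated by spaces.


Two ports join when wires chain via beta-identified ports.
alpha over (x1, x3) gives {out.1, x3.1} {out.2, x3.2} {out.3} {x1.1, x1.2} {x1.3} {x3.3}, out.j being that stage's outer ports
beta over (x2, x1, x3) gives {out.1, out.2, x2.3, x3.1} {out.3, x2.1, x2.2} {x1.1, x1.2} {x1.3} {x3.2} {x3.3}, out.j being that stage's outer ports

{out.1, out.2, x2.3, x3.1} {out.3, x2.1, x2.2} {x1.1, x1.2} {x1.3} {x3.2} {x3.3}


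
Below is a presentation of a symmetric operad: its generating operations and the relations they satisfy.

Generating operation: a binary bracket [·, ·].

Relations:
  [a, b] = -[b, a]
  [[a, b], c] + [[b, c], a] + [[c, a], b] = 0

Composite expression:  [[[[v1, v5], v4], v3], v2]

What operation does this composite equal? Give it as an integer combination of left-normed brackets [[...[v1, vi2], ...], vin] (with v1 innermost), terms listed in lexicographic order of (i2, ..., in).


[[[[v1, v5], v4], v3], v2]

Skip Jacobi rewriting: expand, keep v1-initial words, read off terms.
Composite bracket: [[[[v1, v5], v4], v3], v2]
Expanding via [a, b] = ab - ba: 16 signed words (2^4 = 16).
Collect the words opening with v1:
  word v1v5v4v3v2 has sign +1, contributing +[[[[v1, v5], v4], v3], v2]


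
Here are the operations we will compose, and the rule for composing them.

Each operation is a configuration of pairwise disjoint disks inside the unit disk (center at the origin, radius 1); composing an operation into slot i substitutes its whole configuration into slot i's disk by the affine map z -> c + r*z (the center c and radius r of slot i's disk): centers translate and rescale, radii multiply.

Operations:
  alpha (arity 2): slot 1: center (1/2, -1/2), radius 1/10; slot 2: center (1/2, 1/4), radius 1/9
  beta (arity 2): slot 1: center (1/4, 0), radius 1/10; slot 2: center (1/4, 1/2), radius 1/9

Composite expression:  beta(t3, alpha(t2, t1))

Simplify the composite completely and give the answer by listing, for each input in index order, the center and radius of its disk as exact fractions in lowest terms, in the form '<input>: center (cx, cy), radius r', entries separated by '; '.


t1: center (11/36, 19/36), radius 1/81; t2: center (11/36, 4/9), radius 1/90; t3: center (1/4, 0), radius 1/10

Affine substitution under beta: radii multiply and t-centers shift.
tracing t3 down its 1-map path: center (1/4, 0), radius 1/10
tracing t2 down its 2-map path: center (11/36, 4/9), radius 1/90
tracing t1 down its 2-map path: center (11/36, 19/36), radius 1/81


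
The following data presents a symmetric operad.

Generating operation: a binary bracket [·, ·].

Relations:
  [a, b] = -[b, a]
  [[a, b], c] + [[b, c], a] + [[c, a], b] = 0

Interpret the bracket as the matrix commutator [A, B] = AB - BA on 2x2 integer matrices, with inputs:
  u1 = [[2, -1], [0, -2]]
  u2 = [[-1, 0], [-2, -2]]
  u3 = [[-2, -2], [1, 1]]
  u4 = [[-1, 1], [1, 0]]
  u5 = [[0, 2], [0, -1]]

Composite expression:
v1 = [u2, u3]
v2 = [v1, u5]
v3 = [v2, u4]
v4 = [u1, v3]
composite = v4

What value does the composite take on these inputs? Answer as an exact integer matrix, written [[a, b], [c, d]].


[u2, u3] = [[-4, -2], [5, 4]]
[[u2, u3], u5] = [[-10, -14], [5, 10]]
[[[u2, u3], u5], u4] = [[-19, -34], [15, 19]]
[u1, [[[u2, u3], u5], u4]] = [[-15, -174], [-60, 15]]

[[-15, -174], [-60, 15]]


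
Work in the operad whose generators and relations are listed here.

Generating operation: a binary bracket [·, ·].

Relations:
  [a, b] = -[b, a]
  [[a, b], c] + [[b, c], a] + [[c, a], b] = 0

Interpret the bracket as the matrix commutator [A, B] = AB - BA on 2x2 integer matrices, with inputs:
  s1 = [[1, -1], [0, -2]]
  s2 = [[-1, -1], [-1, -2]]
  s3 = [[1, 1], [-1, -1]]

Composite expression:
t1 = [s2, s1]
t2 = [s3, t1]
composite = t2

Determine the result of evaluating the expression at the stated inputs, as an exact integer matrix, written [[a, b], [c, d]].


[[-1, 6], [8, 1]]

[s2, s1] = [[-1, 2], [-3, 1]]
[s3, [s2, s1]] = [[-1, 6], [8, 1]]


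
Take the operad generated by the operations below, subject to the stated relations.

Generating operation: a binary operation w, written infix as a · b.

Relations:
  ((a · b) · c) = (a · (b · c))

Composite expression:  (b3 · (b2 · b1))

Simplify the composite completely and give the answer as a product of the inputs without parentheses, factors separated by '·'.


b3 · b2 · b1

Every regrouping of w is equal, so read the b-inputs in written order.
(b2 · b1) flattens to b2 · b1
(b3 · (b2 · b1)) flattens to b3 · b2 · b1


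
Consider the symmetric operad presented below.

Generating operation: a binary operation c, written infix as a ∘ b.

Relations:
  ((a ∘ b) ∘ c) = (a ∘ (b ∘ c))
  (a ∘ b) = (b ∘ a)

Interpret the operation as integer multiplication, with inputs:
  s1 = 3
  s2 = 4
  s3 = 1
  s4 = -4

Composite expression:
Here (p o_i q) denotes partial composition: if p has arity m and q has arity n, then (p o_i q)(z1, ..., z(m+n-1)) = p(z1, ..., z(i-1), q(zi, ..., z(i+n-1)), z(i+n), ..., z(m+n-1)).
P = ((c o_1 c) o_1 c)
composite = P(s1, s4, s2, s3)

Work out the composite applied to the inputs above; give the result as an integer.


-48

(s1 ∘ s4) = -12
((s1 ∘ s4) ∘ s2) = -48
(((s1 ∘ s4) ∘ s2) ∘ s3) = -48


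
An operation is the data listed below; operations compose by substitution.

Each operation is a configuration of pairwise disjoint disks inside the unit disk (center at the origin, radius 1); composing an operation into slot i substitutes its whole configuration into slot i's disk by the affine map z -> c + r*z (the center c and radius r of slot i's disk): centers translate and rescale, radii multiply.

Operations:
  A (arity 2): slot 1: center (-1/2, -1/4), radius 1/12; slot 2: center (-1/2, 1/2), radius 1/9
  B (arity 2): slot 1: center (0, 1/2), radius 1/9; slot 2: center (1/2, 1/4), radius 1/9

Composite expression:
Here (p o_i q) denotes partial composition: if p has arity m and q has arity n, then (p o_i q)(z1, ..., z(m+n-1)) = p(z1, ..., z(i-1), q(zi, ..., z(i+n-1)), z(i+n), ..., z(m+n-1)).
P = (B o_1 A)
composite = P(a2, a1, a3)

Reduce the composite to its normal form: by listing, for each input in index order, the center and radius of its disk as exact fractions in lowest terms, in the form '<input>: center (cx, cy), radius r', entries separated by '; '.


a1: center (-1/18, 5/9), radius 1/81; a2: center (-1/18, 17/36), radius 1/108; a3: center (1/2, 1/4), radius 1/9

Follow each a-input down from B: c' goes to c + r*c', radius to r*r'.
input a2: composing its 2 substitution steps yields center (-1/18, 17/36), radius 1/108
input a1: composing its 2 substitution steps yields center (-1/18, 5/9), radius 1/81
input a3: composing its 1 substitution step yields center (1/2, 1/4), radius 1/9


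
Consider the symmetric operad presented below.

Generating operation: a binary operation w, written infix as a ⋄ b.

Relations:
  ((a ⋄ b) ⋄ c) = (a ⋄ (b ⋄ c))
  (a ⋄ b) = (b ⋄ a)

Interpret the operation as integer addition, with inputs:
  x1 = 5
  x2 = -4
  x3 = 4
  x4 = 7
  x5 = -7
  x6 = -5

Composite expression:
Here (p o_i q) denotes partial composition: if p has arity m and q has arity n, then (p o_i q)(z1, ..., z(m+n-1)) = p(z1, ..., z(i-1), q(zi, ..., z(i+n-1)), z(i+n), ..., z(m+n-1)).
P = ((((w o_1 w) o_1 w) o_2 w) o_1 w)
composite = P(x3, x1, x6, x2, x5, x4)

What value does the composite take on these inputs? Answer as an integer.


0

(x3 ⋄ x1) = 9
(x6 ⋄ x2) = -9
((x3 ⋄ x1) ⋄ (x6 ⋄ x2)) = 0
(((x3 ⋄ x1) ⋄ (x6 ⋄ x2)) ⋄ x5) = -7
((((x3 ⋄ x1) ⋄ (x6 ⋄ x2)) ⋄ x5) ⋄ x4) = 0


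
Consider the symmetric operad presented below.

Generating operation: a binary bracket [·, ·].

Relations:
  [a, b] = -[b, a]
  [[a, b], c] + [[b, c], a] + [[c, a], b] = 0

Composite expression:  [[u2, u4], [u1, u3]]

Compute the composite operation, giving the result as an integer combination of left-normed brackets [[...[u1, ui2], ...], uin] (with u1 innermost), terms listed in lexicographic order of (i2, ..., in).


-[[[u1, u3], u2], u4] + [[[u1, u3], u4], u2]

A multilinear Lie element is pinned by u1-initial words (u1 innermost).
Composite bracket: [[u2, u4], [u1, u3]]
Each bracket splits as ab - ba, giving 8 signed words (2^3 = 8).
Only words starting with u1 matter:
  word u1u3u2u4 has sign -1, contributing -[[[u1, u3], u2], u4]
  word u1u3u4u2 has sign +1, contributing +[[[u1, u3], u4], u2]


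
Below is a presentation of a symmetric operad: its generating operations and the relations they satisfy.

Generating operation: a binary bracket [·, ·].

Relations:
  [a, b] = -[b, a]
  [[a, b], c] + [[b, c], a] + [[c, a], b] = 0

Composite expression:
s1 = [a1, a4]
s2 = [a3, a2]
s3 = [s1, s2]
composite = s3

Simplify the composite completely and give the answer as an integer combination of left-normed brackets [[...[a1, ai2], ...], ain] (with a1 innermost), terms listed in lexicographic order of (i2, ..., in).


Left-normed coefficients sit on the a1-initial expansion words.
Composite bracket: [[a1, a4], [a3, a2]]
Expanding via [a, b] = ab - ba: 8 signed words (2^3 = 8).
Coefficients come from the a1-initial words:
  the word a1a4a2a3 carries sign -1 and contributes -[[[a1, a4], a2], a3]
  the word a1a4a3a2 carries sign +1 and contributes +[[[a1, a4], a3], a2]

-[[[a1, a4], a2], a3] + [[[a1, a4], a3], a2]


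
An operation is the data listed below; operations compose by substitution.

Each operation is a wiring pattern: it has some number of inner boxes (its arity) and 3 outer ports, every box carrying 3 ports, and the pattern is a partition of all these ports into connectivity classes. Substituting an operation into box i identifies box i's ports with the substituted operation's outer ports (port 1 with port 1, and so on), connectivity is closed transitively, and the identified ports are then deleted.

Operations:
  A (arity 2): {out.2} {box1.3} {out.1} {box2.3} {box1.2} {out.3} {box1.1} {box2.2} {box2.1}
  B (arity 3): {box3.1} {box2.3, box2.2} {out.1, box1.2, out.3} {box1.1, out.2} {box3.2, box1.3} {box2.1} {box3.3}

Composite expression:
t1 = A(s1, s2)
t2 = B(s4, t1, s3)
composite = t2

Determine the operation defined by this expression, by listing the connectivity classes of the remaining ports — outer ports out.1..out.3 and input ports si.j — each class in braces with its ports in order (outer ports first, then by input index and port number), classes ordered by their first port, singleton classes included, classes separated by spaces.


Treat the ports identified at B as solder joints: merge, then drop.
through A, on inputs (s1, s2): {out.1} {out.2} {out.3} {s1.1} {s1.2} {s1.3} {s2.1} {s2.2} {s2.3} (out.j = stage outer ports)
through B, on inputs (s4, s1, s2, s3): {out.1, out.3, s4.2} {out.2, s4.1} {s1.1} {s1.2} {s1.3} {s2.1} {s2.2} {s2.3} {s3.1} {s3.2, s4.3} {s3.3} (out.j = stage outer ports)

{out.1, out.3, s4.2} {out.2, s4.1} {s1.1} {s1.2} {s1.3} {s2.1} {s2.2} {s2.3} {s3.1} {s3.2, s4.3} {s3.3}


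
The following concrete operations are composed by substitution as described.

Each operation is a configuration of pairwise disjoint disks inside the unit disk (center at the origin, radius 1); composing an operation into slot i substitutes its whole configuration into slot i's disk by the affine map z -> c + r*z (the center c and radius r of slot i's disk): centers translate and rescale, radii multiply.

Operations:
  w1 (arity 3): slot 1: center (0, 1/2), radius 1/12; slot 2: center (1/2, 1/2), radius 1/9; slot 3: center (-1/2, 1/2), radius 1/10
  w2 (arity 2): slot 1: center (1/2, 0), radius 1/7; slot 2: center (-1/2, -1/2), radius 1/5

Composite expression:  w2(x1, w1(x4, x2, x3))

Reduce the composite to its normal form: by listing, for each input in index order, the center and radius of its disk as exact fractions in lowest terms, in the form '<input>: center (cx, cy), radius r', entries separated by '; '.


x1: center (1/2, 0), radius 1/7; x2: center (-2/5, -2/5), radius 1/45; x3: center (-3/5, -2/5), radius 1/50; x4: center (-1/2, -2/5), radius 1/60

Only the slot chain above each x matters under w2; compose those maps.
input x1: composing its 1 substitution step yields center (1/2, 0), radius 1/7
input x4: composing its 2 substitution steps yields center (-1/2, -2/5), radius 1/60
input x2: composing its 2 substitution steps yields center (-2/5, -2/5), radius 1/45
input x3: composing its 2 substitution steps yields center (-3/5, -2/5), radius 1/50


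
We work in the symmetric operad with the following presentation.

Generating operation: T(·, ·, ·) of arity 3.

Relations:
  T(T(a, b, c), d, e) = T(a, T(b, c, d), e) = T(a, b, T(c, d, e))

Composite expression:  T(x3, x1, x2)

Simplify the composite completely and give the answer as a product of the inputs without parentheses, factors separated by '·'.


x3 · x1 · x2

Under associativity of T, the answer is the x's in reading order.
T(x3, x1, x2) unparenthesizes to x3 · x1 · x2


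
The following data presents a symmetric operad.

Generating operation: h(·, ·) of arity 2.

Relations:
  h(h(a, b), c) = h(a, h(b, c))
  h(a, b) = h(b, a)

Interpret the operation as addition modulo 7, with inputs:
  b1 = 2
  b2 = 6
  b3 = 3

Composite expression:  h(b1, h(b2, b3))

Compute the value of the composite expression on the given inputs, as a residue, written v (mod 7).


h(b2, b3) = 2
h(b1, h(b2, b3)) = 4

4 (mod 7)


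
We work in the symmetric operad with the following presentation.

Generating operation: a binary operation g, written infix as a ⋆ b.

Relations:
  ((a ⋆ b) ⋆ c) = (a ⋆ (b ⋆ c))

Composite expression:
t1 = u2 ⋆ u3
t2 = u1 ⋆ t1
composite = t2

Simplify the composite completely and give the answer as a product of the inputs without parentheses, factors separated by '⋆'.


u1 ⋆ u2 ⋆ u3

The g-tree's shape is irrelevant; the u-reading-order decides.
(u2 ⋆ u3) collapses to u2 ⋆ u3
(u1 ⋆ (u2 ⋆ u3)) collapses to u1 ⋆ u2 ⋆ u3


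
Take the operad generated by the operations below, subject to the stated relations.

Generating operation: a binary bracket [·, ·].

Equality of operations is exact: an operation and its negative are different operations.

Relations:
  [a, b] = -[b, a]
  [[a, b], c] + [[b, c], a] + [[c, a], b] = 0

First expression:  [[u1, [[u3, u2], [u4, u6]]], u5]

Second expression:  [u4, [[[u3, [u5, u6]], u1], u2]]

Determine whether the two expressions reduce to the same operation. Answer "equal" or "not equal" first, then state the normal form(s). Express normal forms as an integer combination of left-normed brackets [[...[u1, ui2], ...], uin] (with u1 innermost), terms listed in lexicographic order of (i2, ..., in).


not equal — first -[[[[[u1, u2], u3], u4], u6], u5] + [[[[[u1, u2], u3], u6], u4], u5] + [[[[[u1, u3], u2], u4], u6], u5] - [[[[[u1, u3], u2], u6], u4], u5] + [[[[[u1, u4], u6], u2], u3], u5] - [[[[[u1, u4], u6], u3], u2], u5] - [[[[[u1, u6], u4], u2], u3], u5] + [[[[[u1, u6], u4], u3], u2], u5], second [[[[[u1, u3], u5], u6], u2], u4] - [[[[[u1, u3], u6], u5], u2], u4] - [[[[[u1, u5], u6], u3], u2], u4] + [[[[[u1, u6], u5], u3], u2], u4]

The first expression reduces to -[[[[[u1, u2], u3], u4], u6], u5] + [[[[[u1, u2], u3], u6], u4], u5] + [[[[[u1, u3], u2], u4], u6], u5] - [[[[[u1, u3], u2], u6], u4], u5] + [[[[[u1, u4], u6], u2], u3], u5] - [[[[[u1, u4], u6], u3], u2], u5] - [[[[[u1, u6], u4], u2], u3], u5] + [[[[[u1, u6], u4], u3], u2], u5]
The second expression reduces to [[[[[u1, u3], u5], u6], u2], u4] - [[[[[u1, u3], u6], u5], u2], u4] - [[[[[u1, u5], u6], u3], u2], u4] + [[[[[u1, u6], u5], u3], u2], u4]
The normal forms differ: not equal.


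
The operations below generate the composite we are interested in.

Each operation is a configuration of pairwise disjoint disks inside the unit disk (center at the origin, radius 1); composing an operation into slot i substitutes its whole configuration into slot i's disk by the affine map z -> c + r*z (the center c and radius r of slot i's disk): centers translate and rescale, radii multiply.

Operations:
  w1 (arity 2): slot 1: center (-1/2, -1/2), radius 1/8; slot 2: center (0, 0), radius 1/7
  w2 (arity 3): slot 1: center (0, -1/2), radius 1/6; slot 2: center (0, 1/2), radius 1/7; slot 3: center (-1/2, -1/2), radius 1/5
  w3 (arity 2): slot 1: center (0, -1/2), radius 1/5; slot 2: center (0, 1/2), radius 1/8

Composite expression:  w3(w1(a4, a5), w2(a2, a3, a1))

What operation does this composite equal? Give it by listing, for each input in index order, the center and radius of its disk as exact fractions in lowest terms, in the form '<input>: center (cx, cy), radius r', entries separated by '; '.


a1: center (-1/16, 7/16), radius 1/40; a2: center (0, 7/16), radius 1/48; a3: center (0, 9/16), radius 1/56; a4: center (-1/10, -3/5), radius 1/40; a5: center (0, -1/2), radius 1/35

Each a-disk chains the slot maps above it in w3; radii multiply.
input a4: composing its 2 substitution steps yields center (-1/10, -3/5), radius 1/40
input a5: composing its 2 substitution steps yields center (0, -1/2), radius 1/35
input a2: composing its 2 substitution steps yields center (0, 7/16), radius 1/48
input a3: composing its 2 substitution steps yields center (0, 9/16), radius 1/56
input a1: composing its 2 substitution steps yields center (-1/16, 7/16), radius 1/40


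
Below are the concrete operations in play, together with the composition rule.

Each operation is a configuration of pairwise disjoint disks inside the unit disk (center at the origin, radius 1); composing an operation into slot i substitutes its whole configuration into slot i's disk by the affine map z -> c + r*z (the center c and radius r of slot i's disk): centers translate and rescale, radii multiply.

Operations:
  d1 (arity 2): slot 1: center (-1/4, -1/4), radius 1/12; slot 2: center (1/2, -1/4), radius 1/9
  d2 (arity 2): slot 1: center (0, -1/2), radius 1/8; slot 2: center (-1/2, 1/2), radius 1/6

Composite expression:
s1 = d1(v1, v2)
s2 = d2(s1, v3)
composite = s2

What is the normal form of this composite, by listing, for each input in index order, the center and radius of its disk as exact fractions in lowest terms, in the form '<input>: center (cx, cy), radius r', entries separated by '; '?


v1: center (-1/32, -17/32), radius 1/96; v2: center (1/16, -17/32), radius 1/72; v3: center (-1/2, 1/2), radius 1/6

Only the slot chain above each v matters under d2; compose those maps.
input v1: applying the 2 nested substitutions gives center (-1/32, -17/32), radius 1/96
input v2: applying the 2 nested substitutions gives center (1/16, -17/32), radius 1/72
input v3: applying the 1 nested substitution gives center (-1/2, 1/2), radius 1/6


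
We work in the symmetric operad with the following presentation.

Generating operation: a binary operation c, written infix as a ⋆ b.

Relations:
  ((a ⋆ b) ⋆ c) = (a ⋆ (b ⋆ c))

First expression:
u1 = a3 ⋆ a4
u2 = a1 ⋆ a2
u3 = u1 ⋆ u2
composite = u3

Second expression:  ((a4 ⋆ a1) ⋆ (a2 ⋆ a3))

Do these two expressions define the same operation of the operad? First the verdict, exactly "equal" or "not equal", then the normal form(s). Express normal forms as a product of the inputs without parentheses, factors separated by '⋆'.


not equal: they reduce to a3 ⋆ a4 ⋆ a1 ⋆ a2 and a4 ⋆ a1 ⋆ a2 ⋆ a3

Normal form of the first expression: a3 ⋆ a4 ⋆ a1 ⋆ a2
Normal form of the second expression: a4 ⋆ a1 ⋆ a2 ⋆ a3
The normal forms differ: not equal.


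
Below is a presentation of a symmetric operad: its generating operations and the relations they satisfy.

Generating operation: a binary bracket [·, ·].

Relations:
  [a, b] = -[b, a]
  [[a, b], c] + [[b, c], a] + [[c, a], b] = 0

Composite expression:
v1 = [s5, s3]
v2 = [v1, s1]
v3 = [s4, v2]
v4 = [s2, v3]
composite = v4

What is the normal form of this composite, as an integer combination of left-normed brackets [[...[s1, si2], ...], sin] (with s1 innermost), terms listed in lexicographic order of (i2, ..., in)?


[[[[s1, s3], s5], s4], s2] - [[[[s1, s5], s3], s4], s2]
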